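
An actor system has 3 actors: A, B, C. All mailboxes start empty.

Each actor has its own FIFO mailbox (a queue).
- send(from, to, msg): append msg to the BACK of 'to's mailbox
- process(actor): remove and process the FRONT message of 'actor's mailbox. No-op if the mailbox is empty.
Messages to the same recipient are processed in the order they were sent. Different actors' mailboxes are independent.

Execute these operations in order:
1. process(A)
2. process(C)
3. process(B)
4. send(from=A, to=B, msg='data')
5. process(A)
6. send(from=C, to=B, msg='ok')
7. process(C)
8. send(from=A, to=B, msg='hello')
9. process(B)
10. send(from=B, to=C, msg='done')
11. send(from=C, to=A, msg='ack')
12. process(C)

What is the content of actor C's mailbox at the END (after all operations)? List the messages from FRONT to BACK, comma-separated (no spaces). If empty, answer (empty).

After 1 (process(A)): A:[] B:[] C:[]
After 2 (process(C)): A:[] B:[] C:[]
After 3 (process(B)): A:[] B:[] C:[]
After 4 (send(from=A, to=B, msg='data')): A:[] B:[data] C:[]
After 5 (process(A)): A:[] B:[data] C:[]
After 6 (send(from=C, to=B, msg='ok')): A:[] B:[data,ok] C:[]
After 7 (process(C)): A:[] B:[data,ok] C:[]
After 8 (send(from=A, to=B, msg='hello')): A:[] B:[data,ok,hello] C:[]
After 9 (process(B)): A:[] B:[ok,hello] C:[]
After 10 (send(from=B, to=C, msg='done')): A:[] B:[ok,hello] C:[done]
After 11 (send(from=C, to=A, msg='ack')): A:[ack] B:[ok,hello] C:[done]
After 12 (process(C)): A:[ack] B:[ok,hello] C:[]

Answer: (empty)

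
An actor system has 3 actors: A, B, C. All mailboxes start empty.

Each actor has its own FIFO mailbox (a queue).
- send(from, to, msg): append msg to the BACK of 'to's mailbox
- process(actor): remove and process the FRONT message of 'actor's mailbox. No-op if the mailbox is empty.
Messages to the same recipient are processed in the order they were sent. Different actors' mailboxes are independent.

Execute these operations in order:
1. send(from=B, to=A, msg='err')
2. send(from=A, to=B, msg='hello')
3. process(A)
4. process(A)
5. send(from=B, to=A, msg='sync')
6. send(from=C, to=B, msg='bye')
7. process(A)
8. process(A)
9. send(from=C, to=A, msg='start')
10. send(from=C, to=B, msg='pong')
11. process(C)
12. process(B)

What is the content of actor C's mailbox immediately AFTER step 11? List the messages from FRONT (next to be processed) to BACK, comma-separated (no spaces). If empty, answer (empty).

After 1 (send(from=B, to=A, msg='err')): A:[err] B:[] C:[]
After 2 (send(from=A, to=B, msg='hello')): A:[err] B:[hello] C:[]
After 3 (process(A)): A:[] B:[hello] C:[]
After 4 (process(A)): A:[] B:[hello] C:[]
After 5 (send(from=B, to=A, msg='sync')): A:[sync] B:[hello] C:[]
After 6 (send(from=C, to=B, msg='bye')): A:[sync] B:[hello,bye] C:[]
After 7 (process(A)): A:[] B:[hello,bye] C:[]
After 8 (process(A)): A:[] B:[hello,bye] C:[]
After 9 (send(from=C, to=A, msg='start')): A:[start] B:[hello,bye] C:[]
After 10 (send(from=C, to=B, msg='pong')): A:[start] B:[hello,bye,pong] C:[]
After 11 (process(C)): A:[start] B:[hello,bye,pong] C:[]

(empty)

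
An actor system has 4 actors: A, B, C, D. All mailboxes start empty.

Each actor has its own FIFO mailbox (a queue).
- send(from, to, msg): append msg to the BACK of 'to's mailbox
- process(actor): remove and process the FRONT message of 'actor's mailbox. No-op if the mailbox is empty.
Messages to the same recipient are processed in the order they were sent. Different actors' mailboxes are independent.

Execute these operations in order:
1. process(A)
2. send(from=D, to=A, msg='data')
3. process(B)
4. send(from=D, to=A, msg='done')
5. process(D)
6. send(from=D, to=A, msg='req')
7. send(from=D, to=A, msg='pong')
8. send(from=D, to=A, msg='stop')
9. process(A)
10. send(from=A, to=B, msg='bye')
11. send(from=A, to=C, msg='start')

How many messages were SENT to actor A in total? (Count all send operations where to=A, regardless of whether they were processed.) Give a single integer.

After 1 (process(A)): A:[] B:[] C:[] D:[]
After 2 (send(from=D, to=A, msg='data')): A:[data] B:[] C:[] D:[]
After 3 (process(B)): A:[data] B:[] C:[] D:[]
After 4 (send(from=D, to=A, msg='done')): A:[data,done] B:[] C:[] D:[]
After 5 (process(D)): A:[data,done] B:[] C:[] D:[]
After 6 (send(from=D, to=A, msg='req')): A:[data,done,req] B:[] C:[] D:[]
After 7 (send(from=D, to=A, msg='pong')): A:[data,done,req,pong] B:[] C:[] D:[]
After 8 (send(from=D, to=A, msg='stop')): A:[data,done,req,pong,stop] B:[] C:[] D:[]
After 9 (process(A)): A:[done,req,pong,stop] B:[] C:[] D:[]
After 10 (send(from=A, to=B, msg='bye')): A:[done,req,pong,stop] B:[bye] C:[] D:[]
After 11 (send(from=A, to=C, msg='start')): A:[done,req,pong,stop] B:[bye] C:[start] D:[]

Answer: 5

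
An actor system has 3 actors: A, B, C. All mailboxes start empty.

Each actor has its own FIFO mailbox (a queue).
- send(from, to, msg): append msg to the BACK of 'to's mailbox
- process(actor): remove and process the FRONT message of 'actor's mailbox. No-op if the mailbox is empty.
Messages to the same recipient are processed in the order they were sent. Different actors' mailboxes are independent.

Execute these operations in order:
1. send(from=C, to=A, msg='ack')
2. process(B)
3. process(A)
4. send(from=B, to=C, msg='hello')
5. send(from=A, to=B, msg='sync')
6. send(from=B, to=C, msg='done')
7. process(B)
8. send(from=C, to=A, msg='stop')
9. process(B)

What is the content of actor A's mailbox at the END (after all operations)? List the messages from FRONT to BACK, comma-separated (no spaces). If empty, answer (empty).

After 1 (send(from=C, to=A, msg='ack')): A:[ack] B:[] C:[]
After 2 (process(B)): A:[ack] B:[] C:[]
After 3 (process(A)): A:[] B:[] C:[]
After 4 (send(from=B, to=C, msg='hello')): A:[] B:[] C:[hello]
After 5 (send(from=A, to=B, msg='sync')): A:[] B:[sync] C:[hello]
After 6 (send(from=B, to=C, msg='done')): A:[] B:[sync] C:[hello,done]
After 7 (process(B)): A:[] B:[] C:[hello,done]
After 8 (send(from=C, to=A, msg='stop')): A:[stop] B:[] C:[hello,done]
After 9 (process(B)): A:[stop] B:[] C:[hello,done]

Answer: stop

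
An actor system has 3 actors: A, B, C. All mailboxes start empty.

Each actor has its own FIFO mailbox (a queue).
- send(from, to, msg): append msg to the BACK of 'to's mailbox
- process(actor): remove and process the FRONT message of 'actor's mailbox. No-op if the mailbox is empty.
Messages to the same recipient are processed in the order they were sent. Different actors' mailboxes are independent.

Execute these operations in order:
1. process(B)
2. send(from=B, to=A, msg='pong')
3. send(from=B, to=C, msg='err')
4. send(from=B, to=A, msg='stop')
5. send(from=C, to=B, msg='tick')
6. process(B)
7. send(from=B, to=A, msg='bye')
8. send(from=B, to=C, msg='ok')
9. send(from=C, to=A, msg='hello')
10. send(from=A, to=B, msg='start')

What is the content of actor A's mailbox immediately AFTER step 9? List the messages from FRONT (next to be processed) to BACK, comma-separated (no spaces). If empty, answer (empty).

After 1 (process(B)): A:[] B:[] C:[]
After 2 (send(from=B, to=A, msg='pong')): A:[pong] B:[] C:[]
After 3 (send(from=B, to=C, msg='err')): A:[pong] B:[] C:[err]
After 4 (send(from=B, to=A, msg='stop')): A:[pong,stop] B:[] C:[err]
After 5 (send(from=C, to=B, msg='tick')): A:[pong,stop] B:[tick] C:[err]
After 6 (process(B)): A:[pong,stop] B:[] C:[err]
After 7 (send(from=B, to=A, msg='bye')): A:[pong,stop,bye] B:[] C:[err]
After 8 (send(from=B, to=C, msg='ok')): A:[pong,stop,bye] B:[] C:[err,ok]
After 9 (send(from=C, to=A, msg='hello')): A:[pong,stop,bye,hello] B:[] C:[err,ok]

pong,stop,bye,hello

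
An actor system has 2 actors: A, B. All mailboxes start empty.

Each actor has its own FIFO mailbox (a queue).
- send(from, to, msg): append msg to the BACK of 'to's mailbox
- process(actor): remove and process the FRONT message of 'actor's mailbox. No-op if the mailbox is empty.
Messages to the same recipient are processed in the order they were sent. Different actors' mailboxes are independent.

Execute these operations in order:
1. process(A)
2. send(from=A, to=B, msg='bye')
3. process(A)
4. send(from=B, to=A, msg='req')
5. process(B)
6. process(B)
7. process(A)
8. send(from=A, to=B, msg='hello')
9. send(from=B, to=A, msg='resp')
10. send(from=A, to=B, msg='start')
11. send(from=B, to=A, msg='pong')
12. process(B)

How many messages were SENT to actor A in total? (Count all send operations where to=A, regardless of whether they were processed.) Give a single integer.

After 1 (process(A)): A:[] B:[]
After 2 (send(from=A, to=B, msg='bye')): A:[] B:[bye]
After 3 (process(A)): A:[] B:[bye]
After 4 (send(from=B, to=A, msg='req')): A:[req] B:[bye]
After 5 (process(B)): A:[req] B:[]
After 6 (process(B)): A:[req] B:[]
After 7 (process(A)): A:[] B:[]
After 8 (send(from=A, to=B, msg='hello')): A:[] B:[hello]
After 9 (send(from=B, to=A, msg='resp')): A:[resp] B:[hello]
After 10 (send(from=A, to=B, msg='start')): A:[resp] B:[hello,start]
After 11 (send(from=B, to=A, msg='pong')): A:[resp,pong] B:[hello,start]
After 12 (process(B)): A:[resp,pong] B:[start]

Answer: 3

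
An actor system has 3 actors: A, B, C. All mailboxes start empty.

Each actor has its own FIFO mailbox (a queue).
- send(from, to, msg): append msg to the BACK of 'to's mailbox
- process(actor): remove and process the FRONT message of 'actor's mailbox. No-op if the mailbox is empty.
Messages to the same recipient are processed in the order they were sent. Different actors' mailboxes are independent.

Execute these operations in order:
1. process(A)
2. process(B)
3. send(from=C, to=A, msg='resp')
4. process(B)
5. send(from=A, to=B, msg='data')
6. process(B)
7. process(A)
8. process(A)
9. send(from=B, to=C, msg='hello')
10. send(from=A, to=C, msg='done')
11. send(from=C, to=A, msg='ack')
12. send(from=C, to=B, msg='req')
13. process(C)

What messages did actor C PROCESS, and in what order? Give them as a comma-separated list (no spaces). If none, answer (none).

After 1 (process(A)): A:[] B:[] C:[]
After 2 (process(B)): A:[] B:[] C:[]
After 3 (send(from=C, to=A, msg='resp')): A:[resp] B:[] C:[]
After 4 (process(B)): A:[resp] B:[] C:[]
After 5 (send(from=A, to=B, msg='data')): A:[resp] B:[data] C:[]
After 6 (process(B)): A:[resp] B:[] C:[]
After 7 (process(A)): A:[] B:[] C:[]
After 8 (process(A)): A:[] B:[] C:[]
After 9 (send(from=B, to=C, msg='hello')): A:[] B:[] C:[hello]
After 10 (send(from=A, to=C, msg='done')): A:[] B:[] C:[hello,done]
After 11 (send(from=C, to=A, msg='ack')): A:[ack] B:[] C:[hello,done]
After 12 (send(from=C, to=B, msg='req')): A:[ack] B:[req] C:[hello,done]
After 13 (process(C)): A:[ack] B:[req] C:[done]

Answer: hello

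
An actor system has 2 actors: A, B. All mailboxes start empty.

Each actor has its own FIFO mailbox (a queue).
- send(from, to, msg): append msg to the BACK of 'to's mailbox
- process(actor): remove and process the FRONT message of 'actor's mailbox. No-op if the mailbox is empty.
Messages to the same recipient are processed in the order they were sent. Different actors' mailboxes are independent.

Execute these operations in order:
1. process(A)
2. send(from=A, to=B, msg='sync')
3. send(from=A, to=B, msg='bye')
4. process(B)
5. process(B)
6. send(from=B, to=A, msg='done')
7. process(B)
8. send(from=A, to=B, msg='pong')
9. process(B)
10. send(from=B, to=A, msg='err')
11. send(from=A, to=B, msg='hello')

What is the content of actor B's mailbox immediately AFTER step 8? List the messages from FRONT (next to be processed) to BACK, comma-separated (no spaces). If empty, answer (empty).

After 1 (process(A)): A:[] B:[]
After 2 (send(from=A, to=B, msg='sync')): A:[] B:[sync]
After 3 (send(from=A, to=B, msg='bye')): A:[] B:[sync,bye]
After 4 (process(B)): A:[] B:[bye]
After 5 (process(B)): A:[] B:[]
After 6 (send(from=B, to=A, msg='done')): A:[done] B:[]
After 7 (process(B)): A:[done] B:[]
After 8 (send(from=A, to=B, msg='pong')): A:[done] B:[pong]

pong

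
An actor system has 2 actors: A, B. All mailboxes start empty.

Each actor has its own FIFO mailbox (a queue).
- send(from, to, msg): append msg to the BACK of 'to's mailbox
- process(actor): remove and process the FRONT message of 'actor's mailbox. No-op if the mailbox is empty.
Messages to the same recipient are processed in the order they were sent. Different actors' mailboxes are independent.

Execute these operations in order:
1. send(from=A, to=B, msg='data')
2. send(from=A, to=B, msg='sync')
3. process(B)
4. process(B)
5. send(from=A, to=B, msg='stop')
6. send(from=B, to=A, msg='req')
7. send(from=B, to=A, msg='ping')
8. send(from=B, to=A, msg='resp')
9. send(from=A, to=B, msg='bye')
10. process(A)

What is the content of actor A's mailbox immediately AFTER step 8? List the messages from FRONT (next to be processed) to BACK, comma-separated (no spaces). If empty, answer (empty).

After 1 (send(from=A, to=B, msg='data')): A:[] B:[data]
After 2 (send(from=A, to=B, msg='sync')): A:[] B:[data,sync]
After 3 (process(B)): A:[] B:[sync]
After 4 (process(B)): A:[] B:[]
After 5 (send(from=A, to=B, msg='stop')): A:[] B:[stop]
After 6 (send(from=B, to=A, msg='req')): A:[req] B:[stop]
After 7 (send(from=B, to=A, msg='ping')): A:[req,ping] B:[stop]
After 8 (send(from=B, to=A, msg='resp')): A:[req,ping,resp] B:[stop]

req,ping,resp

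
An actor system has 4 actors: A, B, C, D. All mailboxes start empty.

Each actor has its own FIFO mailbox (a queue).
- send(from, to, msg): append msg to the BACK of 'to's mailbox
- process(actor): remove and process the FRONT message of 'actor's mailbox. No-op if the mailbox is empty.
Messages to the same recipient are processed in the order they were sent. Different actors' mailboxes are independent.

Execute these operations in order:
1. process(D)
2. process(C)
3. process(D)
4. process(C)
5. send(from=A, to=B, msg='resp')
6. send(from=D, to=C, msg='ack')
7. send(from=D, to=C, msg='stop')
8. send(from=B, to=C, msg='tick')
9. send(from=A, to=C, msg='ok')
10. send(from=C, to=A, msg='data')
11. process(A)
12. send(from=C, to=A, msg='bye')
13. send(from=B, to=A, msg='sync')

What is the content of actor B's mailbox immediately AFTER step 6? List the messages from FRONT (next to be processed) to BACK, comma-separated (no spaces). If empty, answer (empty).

After 1 (process(D)): A:[] B:[] C:[] D:[]
After 2 (process(C)): A:[] B:[] C:[] D:[]
After 3 (process(D)): A:[] B:[] C:[] D:[]
After 4 (process(C)): A:[] B:[] C:[] D:[]
After 5 (send(from=A, to=B, msg='resp')): A:[] B:[resp] C:[] D:[]
After 6 (send(from=D, to=C, msg='ack')): A:[] B:[resp] C:[ack] D:[]

resp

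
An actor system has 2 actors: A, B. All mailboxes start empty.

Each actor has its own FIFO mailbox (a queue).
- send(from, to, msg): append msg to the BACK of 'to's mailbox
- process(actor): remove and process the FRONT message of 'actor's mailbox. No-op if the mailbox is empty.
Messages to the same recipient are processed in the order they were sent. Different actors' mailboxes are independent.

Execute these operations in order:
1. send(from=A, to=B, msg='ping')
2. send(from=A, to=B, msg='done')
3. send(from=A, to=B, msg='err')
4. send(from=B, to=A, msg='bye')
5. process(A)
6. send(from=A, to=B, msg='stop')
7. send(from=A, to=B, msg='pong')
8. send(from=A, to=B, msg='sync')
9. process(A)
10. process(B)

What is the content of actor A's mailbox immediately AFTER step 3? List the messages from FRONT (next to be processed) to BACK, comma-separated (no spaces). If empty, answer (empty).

After 1 (send(from=A, to=B, msg='ping')): A:[] B:[ping]
After 2 (send(from=A, to=B, msg='done')): A:[] B:[ping,done]
After 3 (send(from=A, to=B, msg='err')): A:[] B:[ping,done,err]

(empty)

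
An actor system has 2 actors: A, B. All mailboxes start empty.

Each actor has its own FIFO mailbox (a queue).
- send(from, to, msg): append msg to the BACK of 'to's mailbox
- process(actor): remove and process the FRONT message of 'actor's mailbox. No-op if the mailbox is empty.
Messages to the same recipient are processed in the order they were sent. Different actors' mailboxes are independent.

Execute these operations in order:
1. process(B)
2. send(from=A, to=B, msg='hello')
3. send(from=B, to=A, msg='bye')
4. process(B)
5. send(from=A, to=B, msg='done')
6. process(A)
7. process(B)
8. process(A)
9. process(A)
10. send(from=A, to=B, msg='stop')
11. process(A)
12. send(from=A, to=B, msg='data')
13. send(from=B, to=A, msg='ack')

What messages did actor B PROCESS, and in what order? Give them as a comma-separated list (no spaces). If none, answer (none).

After 1 (process(B)): A:[] B:[]
After 2 (send(from=A, to=B, msg='hello')): A:[] B:[hello]
After 3 (send(from=B, to=A, msg='bye')): A:[bye] B:[hello]
After 4 (process(B)): A:[bye] B:[]
After 5 (send(from=A, to=B, msg='done')): A:[bye] B:[done]
After 6 (process(A)): A:[] B:[done]
After 7 (process(B)): A:[] B:[]
After 8 (process(A)): A:[] B:[]
After 9 (process(A)): A:[] B:[]
After 10 (send(from=A, to=B, msg='stop')): A:[] B:[stop]
After 11 (process(A)): A:[] B:[stop]
After 12 (send(from=A, to=B, msg='data')): A:[] B:[stop,data]
After 13 (send(from=B, to=A, msg='ack')): A:[ack] B:[stop,data]

Answer: hello,done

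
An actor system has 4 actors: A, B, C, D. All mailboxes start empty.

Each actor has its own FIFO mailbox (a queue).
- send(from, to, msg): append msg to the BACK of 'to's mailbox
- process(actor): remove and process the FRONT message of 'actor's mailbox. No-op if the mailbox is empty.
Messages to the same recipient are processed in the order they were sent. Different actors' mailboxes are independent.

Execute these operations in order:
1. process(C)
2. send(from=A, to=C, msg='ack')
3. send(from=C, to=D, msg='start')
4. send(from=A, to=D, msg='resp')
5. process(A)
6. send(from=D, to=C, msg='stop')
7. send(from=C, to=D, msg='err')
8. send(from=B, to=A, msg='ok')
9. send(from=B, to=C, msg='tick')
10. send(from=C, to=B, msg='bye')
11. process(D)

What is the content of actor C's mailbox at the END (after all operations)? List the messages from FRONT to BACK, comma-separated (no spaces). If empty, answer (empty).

After 1 (process(C)): A:[] B:[] C:[] D:[]
After 2 (send(from=A, to=C, msg='ack')): A:[] B:[] C:[ack] D:[]
After 3 (send(from=C, to=D, msg='start')): A:[] B:[] C:[ack] D:[start]
After 4 (send(from=A, to=D, msg='resp')): A:[] B:[] C:[ack] D:[start,resp]
After 5 (process(A)): A:[] B:[] C:[ack] D:[start,resp]
After 6 (send(from=D, to=C, msg='stop')): A:[] B:[] C:[ack,stop] D:[start,resp]
After 7 (send(from=C, to=D, msg='err')): A:[] B:[] C:[ack,stop] D:[start,resp,err]
After 8 (send(from=B, to=A, msg='ok')): A:[ok] B:[] C:[ack,stop] D:[start,resp,err]
After 9 (send(from=B, to=C, msg='tick')): A:[ok] B:[] C:[ack,stop,tick] D:[start,resp,err]
After 10 (send(from=C, to=B, msg='bye')): A:[ok] B:[bye] C:[ack,stop,tick] D:[start,resp,err]
After 11 (process(D)): A:[ok] B:[bye] C:[ack,stop,tick] D:[resp,err]

Answer: ack,stop,tick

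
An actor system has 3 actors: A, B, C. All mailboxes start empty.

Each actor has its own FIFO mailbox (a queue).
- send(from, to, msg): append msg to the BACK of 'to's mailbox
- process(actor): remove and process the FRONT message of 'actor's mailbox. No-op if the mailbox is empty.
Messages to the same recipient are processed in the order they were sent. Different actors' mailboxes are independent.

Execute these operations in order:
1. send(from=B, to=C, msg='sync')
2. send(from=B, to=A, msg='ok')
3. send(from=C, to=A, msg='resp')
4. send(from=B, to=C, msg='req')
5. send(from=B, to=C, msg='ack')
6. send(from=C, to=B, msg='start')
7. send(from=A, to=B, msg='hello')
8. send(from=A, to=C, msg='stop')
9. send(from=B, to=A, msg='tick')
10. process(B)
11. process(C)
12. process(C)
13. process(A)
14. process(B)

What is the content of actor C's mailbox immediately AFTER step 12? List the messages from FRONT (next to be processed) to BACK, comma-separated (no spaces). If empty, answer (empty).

After 1 (send(from=B, to=C, msg='sync')): A:[] B:[] C:[sync]
After 2 (send(from=B, to=A, msg='ok')): A:[ok] B:[] C:[sync]
After 3 (send(from=C, to=A, msg='resp')): A:[ok,resp] B:[] C:[sync]
After 4 (send(from=B, to=C, msg='req')): A:[ok,resp] B:[] C:[sync,req]
After 5 (send(from=B, to=C, msg='ack')): A:[ok,resp] B:[] C:[sync,req,ack]
After 6 (send(from=C, to=B, msg='start')): A:[ok,resp] B:[start] C:[sync,req,ack]
After 7 (send(from=A, to=B, msg='hello')): A:[ok,resp] B:[start,hello] C:[sync,req,ack]
After 8 (send(from=A, to=C, msg='stop')): A:[ok,resp] B:[start,hello] C:[sync,req,ack,stop]
After 9 (send(from=B, to=A, msg='tick')): A:[ok,resp,tick] B:[start,hello] C:[sync,req,ack,stop]
After 10 (process(B)): A:[ok,resp,tick] B:[hello] C:[sync,req,ack,stop]
After 11 (process(C)): A:[ok,resp,tick] B:[hello] C:[req,ack,stop]
After 12 (process(C)): A:[ok,resp,tick] B:[hello] C:[ack,stop]

ack,stop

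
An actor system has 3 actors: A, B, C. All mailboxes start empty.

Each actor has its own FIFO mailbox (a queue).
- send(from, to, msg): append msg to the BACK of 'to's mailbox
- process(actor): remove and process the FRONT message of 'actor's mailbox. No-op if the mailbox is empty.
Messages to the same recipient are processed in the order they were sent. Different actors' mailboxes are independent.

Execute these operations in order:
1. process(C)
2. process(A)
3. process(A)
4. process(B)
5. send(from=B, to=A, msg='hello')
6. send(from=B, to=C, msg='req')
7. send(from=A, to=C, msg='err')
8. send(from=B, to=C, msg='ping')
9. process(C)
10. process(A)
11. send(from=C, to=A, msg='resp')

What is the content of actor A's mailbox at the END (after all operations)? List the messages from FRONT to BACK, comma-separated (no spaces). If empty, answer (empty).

After 1 (process(C)): A:[] B:[] C:[]
After 2 (process(A)): A:[] B:[] C:[]
After 3 (process(A)): A:[] B:[] C:[]
After 4 (process(B)): A:[] B:[] C:[]
After 5 (send(from=B, to=A, msg='hello')): A:[hello] B:[] C:[]
After 6 (send(from=B, to=C, msg='req')): A:[hello] B:[] C:[req]
After 7 (send(from=A, to=C, msg='err')): A:[hello] B:[] C:[req,err]
After 8 (send(from=B, to=C, msg='ping')): A:[hello] B:[] C:[req,err,ping]
After 9 (process(C)): A:[hello] B:[] C:[err,ping]
After 10 (process(A)): A:[] B:[] C:[err,ping]
After 11 (send(from=C, to=A, msg='resp')): A:[resp] B:[] C:[err,ping]

Answer: resp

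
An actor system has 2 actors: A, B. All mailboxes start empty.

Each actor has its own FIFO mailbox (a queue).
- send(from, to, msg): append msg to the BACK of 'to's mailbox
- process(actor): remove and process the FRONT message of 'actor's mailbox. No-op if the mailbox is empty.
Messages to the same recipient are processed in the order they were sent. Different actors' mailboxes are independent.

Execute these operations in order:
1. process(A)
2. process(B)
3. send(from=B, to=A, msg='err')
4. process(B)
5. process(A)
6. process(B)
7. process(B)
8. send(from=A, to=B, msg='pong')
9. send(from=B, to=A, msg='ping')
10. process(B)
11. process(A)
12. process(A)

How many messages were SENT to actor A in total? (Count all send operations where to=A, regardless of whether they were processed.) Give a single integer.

After 1 (process(A)): A:[] B:[]
After 2 (process(B)): A:[] B:[]
After 3 (send(from=B, to=A, msg='err')): A:[err] B:[]
After 4 (process(B)): A:[err] B:[]
After 5 (process(A)): A:[] B:[]
After 6 (process(B)): A:[] B:[]
After 7 (process(B)): A:[] B:[]
After 8 (send(from=A, to=B, msg='pong')): A:[] B:[pong]
After 9 (send(from=B, to=A, msg='ping')): A:[ping] B:[pong]
After 10 (process(B)): A:[ping] B:[]
After 11 (process(A)): A:[] B:[]
After 12 (process(A)): A:[] B:[]

Answer: 2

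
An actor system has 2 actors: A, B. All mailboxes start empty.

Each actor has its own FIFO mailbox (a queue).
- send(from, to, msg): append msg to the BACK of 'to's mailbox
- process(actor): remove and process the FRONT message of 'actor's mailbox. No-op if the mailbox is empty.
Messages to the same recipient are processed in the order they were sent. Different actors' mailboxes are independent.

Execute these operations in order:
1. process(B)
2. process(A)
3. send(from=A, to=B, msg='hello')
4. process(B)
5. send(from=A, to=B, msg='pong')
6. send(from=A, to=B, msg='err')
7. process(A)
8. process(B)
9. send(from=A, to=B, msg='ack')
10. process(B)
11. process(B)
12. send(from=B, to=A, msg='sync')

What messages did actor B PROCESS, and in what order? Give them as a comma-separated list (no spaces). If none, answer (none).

Answer: hello,pong,err,ack

Derivation:
After 1 (process(B)): A:[] B:[]
After 2 (process(A)): A:[] B:[]
After 3 (send(from=A, to=B, msg='hello')): A:[] B:[hello]
After 4 (process(B)): A:[] B:[]
After 5 (send(from=A, to=B, msg='pong')): A:[] B:[pong]
After 6 (send(from=A, to=B, msg='err')): A:[] B:[pong,err]
After 7 (process(A)): A:[] B:[pong,err]
After 8 (process(B)): A:[] B:[err]
After 9 (send(from=A, to=B, msg='ack')): A:[] B:[err,ack]
After 10 (process(B)): A:[] B:[ack]
After 11 (process(B)): A:[] B:[]
After 12 (send(from=B, to=A, msg='sync')): A:[sync] B:[]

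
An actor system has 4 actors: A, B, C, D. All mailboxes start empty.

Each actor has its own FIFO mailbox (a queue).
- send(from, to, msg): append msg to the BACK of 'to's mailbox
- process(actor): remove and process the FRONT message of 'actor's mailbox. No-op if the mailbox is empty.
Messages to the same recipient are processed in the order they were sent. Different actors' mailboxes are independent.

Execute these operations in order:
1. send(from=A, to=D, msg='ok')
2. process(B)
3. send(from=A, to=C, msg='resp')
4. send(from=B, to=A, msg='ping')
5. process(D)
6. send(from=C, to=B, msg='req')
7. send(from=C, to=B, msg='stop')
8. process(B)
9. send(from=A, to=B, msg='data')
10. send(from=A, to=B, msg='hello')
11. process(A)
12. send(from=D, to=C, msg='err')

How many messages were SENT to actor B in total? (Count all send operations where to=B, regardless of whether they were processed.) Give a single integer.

After 1 (send(from=A, to=D, msg='ok')): A:[] B:[] C:[] D:[ok]
After 2 (process(B)): A:[] B:[] C:[] D:[ok]
After 3 (send(from=A, to=C, msg='resp')): A:[] B:[] C:[resp] D:[ok]
After 4 (send(from=B, to=A, msg='ping')): A:[ping] B:[] C:[resp] D:[ok]
After 5 (process(D)): A:[ping] B:[] C:[resp] D:[]
After 6 (send(from=C, to=B, msg='req')): A:[ping] B:[req] C:[resp] D:[]
After 7 (send(from=C, to=B, msg='stop')): A:[ping] B:[req,stop] C:[resp] D:[]
After 8 (process(B)): A:[ping] B:[stop] C:[resp] D:[]
After 9 (send(from=A, to=B, msg='data')): A:[ping] B:[stop,data] C:[resp] D:[]
After 10 (send(from=A, to=B, msg='hello')): A:[ping] B:[stop,data,hello] C:[resp] D:[]
After 11 (process(A)): A:[] B:[stop,data,hello] C:[resp] D:[]
After 12 (send(from=D, to=C, msg='err')): A:[] B:[stop,data,hello] C:[resp,err] D:[]

Answer: 4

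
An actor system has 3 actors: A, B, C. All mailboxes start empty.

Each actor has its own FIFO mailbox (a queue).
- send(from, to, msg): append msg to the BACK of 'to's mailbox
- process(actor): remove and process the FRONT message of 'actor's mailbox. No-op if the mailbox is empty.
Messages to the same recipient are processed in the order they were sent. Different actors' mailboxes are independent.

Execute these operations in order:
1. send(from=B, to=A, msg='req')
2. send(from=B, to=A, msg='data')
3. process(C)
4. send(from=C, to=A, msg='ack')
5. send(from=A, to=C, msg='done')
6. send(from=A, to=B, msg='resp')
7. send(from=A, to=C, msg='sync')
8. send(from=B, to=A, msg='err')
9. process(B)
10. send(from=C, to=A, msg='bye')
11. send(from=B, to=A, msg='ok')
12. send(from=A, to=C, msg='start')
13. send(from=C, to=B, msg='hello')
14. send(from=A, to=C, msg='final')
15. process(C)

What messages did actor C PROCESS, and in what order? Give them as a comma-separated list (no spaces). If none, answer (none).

Answer: done

Derivation:
After 1 (send(from=B, to=A, msg='req')): A:[req] B:[] C:[]
After 2 (send(from=B, to=A, msg='data')): A:[req,data] B:[] C:[]
After 3 (process(C)): A:[req,data] B:[] C:[]
After 4 (send(from=C, to=A, msg='ack')): A:[req,data,ack] B:[] C:[]
After 5 (send(from=A, to=C, msg='done')): A:[req,data,ack] B:[] C:[done]
After 6 (send(from=A, to=B, msg='resp')): A:[req,data,ack] B:[resp] C:[done]
After 7 (send(from=A, to=C, msg='sync')): A:[req,data,ack] B:[resp] C:[done,sync]
After 8 (send(from=B, to=A, msg='err')): A:[req,data,ack,err] B:[resp] C:[done,sync]
After 9 (process(B)): A:[req,data,ack,err] B:[] C:[done,sync]
After 10 (send(from=C, to=A, msg='bye')): A:[req,data,ack,err,bye] B:[] C:[done,sync]
After 11 (send(from=B, to=A, msg='ok')): A:[req,data,ack,err,bye,ok] B:[] C:[done,sync]
After 12 (send(from=A, to=C, msg='start')): A:[req,data,ack,err,bye,ok] B:[] C:[done,sync,start]
After 13 (send(from=C, to=B, msg='hello')): A:[req,data,ack,err,bye,ok] B:[hello] C:[done,sync,start]
After 14 (send(from=A, to=C, msg='final')): A:[req,data,ack,err,bye,ok] B:[hello] C:[done,sync,start,final]
After 15 (process(C)): A:[req,data,ack,err,bye,ok] B:[hello] C:[sync,start,final]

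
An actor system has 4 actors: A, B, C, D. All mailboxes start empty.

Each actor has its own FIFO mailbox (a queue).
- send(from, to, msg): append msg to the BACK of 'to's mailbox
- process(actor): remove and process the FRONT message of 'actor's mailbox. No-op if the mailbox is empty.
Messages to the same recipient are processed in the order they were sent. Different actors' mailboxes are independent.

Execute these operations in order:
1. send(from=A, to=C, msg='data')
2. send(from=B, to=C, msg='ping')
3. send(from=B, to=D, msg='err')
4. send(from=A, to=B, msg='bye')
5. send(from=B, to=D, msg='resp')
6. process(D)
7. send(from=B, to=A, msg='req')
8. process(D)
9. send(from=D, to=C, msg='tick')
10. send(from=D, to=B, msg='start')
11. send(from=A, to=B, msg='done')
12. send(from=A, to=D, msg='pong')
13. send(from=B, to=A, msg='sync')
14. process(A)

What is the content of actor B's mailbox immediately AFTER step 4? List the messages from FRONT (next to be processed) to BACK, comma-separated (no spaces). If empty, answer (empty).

After 1 (send(from=A, to=C, msg='data')): A:[] B:[] C:[data] D:[]
After 2 (send(from=B, to=C, msg='ping')): A:[] B:[] C:[data,ping] D:[]
After 3 (send(from=B, to=D, msg='err')): A:[] B:[] C:[data,ping] D:[err]
After 4 (send(from=A, to=B, msg='bye')): A:[] B:[bye] C:[data,ping] D:[err]

bye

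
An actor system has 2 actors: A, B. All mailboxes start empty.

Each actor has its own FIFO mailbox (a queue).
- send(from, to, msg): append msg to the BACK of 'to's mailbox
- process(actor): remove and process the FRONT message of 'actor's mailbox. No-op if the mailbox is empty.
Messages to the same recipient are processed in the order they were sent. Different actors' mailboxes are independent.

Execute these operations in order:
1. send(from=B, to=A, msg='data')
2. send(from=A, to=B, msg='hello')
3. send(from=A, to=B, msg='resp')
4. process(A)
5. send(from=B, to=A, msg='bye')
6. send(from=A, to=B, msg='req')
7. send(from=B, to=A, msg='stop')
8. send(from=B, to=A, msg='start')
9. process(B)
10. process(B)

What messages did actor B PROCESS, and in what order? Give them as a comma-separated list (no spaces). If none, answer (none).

After 1 (send(from=B, to=A, msg='data')): A:[data] B:[]
After 2 (send(from=A, to=B, msg='hello')): A:[data] B:[hello]
After 3 (send(from=A, to=B, msg='resp')): A:[data] B:[hello,resp]
After 4 (process(A)): A:[] B:[hello,resp]
After 5 (send(from=B, to=A, msg='bye')): A:[bye] B:[hello,resp]
After 6 (send(from=A, to=B, msg='req')): A:[bye] B:[hello,resp,req]
After 7 (send(from=B, to=A, msg='stop')): A:[bye,stop] B:[hello,resp,req]
After 8 (send(from=B, to=A, msg='start')): A:[bye,stop,start] B:[hello,resp,req]
After 9 (process(B)): A:[bye,stop,start] B:[resp,req]
After 10 (process(B)): A:[bye,stop,start] B:[req]

Answer: hello,resp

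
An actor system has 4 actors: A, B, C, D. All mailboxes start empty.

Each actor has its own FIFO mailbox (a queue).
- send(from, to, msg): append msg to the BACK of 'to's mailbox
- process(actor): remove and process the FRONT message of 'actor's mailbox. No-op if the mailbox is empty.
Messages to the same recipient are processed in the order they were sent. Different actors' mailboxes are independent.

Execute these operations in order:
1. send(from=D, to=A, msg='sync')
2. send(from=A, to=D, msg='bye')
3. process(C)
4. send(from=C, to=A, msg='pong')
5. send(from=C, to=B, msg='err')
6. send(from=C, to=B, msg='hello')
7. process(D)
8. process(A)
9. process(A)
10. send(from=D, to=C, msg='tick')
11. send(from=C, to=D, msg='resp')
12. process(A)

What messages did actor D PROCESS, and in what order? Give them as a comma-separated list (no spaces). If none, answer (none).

After 1 (send(from=D, to=A, msg='sync')): A:[sync] B:[] C:[] D:[]
After 2 (send(from=A, to=D, msg='bye')): A:[sync] B:[] C:[] D:[bye]
After 3 (process(C)): A:[sync] B:[] C:[] D:[bye]
After 4 (send(from=C, to=A, msg='pong')): A:[sync,pong] B:[] C:[] D:[bye]
After 5 (send(from=C, to=B, msg='err')): A:[sync,pong] B:[err] C:[] D:[bye]
After 6 (send(from=C, to=B, msg='hello')): A:[sync,pong] B:[err,hello] C:[] D:[bye]
After 7 (process(D)): A:[sync,pong] B:[err,hello] C:[] D:[]
After 8 (process(A)): A:[pong] B:[err,hello] C:[] D:[]
After 9 (process(A)): A:[] B:[err,hello] C:[] D:[]
After 10 (send(from=D, to=C, msg='tick')): A:[] B:[err,hello] C:[tick] D:[]
After 11 (send(from=C, to=D, msg='resp')): A:[] B:[err,hello] C:[tick] D:[resp]
After 12 (process(A)): A:[] B:[err,hello] C:[tick] D:[resp]

Answer: bye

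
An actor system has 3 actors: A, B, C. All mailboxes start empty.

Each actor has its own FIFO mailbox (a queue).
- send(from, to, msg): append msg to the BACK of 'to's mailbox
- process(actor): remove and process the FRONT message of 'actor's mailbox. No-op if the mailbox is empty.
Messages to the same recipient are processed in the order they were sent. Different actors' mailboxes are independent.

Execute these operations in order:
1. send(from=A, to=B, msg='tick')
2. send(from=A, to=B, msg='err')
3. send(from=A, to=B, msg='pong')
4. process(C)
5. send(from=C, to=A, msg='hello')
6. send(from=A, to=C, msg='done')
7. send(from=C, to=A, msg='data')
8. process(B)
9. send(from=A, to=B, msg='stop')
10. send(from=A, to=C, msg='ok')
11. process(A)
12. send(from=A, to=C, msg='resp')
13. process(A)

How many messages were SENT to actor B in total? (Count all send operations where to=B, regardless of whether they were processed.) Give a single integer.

Answer: 4

Derivation:
After 1 (send(from=A, to=B, msg='tick')): A:[] B:[tick] C:[]
After 2 (send(from=A, to=B, msg='err')): A:[] B:[tick,err] C:[]
After 3 (send(from=A, to=B, msg='pong')): A:[] B:[tick,err,pong] C:[]
After 4 (process(C)): A:[] B:[tick,err,pong] C:[]
After 5 (send(from=C, to=A, msg='hello')): A:[hello] B:[tick,err,pong] C:[]
After 6 (send(from=A, to=C, msg='done')): A:[hello] B:[tick,err,pong] C:[done]
After 7 (send(from=C, to=A, msg='data')): A:[hello,data] B:[tick,err,pong] C:[done]
After 8 (process(B)): A:[hello,data] B:[err,pong] C:[done]
After 9 (send(from=A, to=B, msg='stop')): A:[hello,data] B:[err,pong,stop] C:[done]
After 10 (send(from=A, to=C, msg='ok')): A:[hello,data] B:[err,pong,stop] C:[done,ok]
After 11 (process(A)): A:[data] B:[err,pong,stop] C:[done,ok]
After 12 (send(from=A, to=C, msg='resp')): A:[data] B:[err,pong,stop] C:[done,ok,resp]
After 13 (process(A)): A:[] B:[err,pong,stop] C:[done,ok,resp]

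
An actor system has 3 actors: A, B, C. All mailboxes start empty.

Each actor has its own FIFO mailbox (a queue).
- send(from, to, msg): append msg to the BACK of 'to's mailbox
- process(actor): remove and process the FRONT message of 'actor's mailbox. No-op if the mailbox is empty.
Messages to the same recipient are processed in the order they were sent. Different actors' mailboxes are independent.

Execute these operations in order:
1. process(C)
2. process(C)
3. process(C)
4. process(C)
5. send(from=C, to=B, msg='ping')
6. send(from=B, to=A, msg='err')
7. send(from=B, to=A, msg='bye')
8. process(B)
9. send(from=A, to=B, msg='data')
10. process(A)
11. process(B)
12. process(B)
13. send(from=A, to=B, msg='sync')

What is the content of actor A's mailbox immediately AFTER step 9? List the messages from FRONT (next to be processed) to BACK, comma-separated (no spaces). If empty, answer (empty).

After 1 (process(C)): A:[] B:[] C:[]
After 2 (process(C)): A:[] B:[] C:[]
After 3 (process(C)): A:[] B:[] C:[]
After 4 (process(C)): A:[] B:[] C:[]
After 5 (send(from=C, to=B, msg='ping')): A:[] B:[ping] C:[]
After 6 (send(from=B, to=A, msg='err')): A:[err] B:[ping] C:[]
After 7 (send(from=B, to=A, msg='bye')): A:[err,bye] B:[ping] C:[]
After 8 (process(B)): A:[err,bye] B:[] C:[]
After 9 (send(from=A, to=B, msg='data')): A:[err,bye] B:[data] C:[]

err,bye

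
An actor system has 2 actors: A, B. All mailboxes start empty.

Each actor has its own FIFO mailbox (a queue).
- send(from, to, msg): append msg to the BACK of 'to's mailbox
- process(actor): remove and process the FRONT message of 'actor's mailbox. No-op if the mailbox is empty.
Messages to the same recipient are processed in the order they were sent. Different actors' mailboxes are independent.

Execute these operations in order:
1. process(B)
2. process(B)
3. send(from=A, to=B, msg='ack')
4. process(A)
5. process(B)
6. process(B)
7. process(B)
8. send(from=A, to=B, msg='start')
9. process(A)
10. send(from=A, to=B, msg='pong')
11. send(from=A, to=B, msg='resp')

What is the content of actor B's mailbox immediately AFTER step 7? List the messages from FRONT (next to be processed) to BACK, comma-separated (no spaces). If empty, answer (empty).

After 1 (process(B)): A:[] B:[]
After 2 (process(B)): A:[] B:[]
After 3 (send(from=A, to=B, msg='ack')): A:[] B:[ack]
After 4 (process(A)): A:[] B:[ack]
After 5 (process(B)): A:[] B:[]
After 6 (process(B)): A:[] B:[]
After 7 (process(B)): A:[] B:[]

(empty)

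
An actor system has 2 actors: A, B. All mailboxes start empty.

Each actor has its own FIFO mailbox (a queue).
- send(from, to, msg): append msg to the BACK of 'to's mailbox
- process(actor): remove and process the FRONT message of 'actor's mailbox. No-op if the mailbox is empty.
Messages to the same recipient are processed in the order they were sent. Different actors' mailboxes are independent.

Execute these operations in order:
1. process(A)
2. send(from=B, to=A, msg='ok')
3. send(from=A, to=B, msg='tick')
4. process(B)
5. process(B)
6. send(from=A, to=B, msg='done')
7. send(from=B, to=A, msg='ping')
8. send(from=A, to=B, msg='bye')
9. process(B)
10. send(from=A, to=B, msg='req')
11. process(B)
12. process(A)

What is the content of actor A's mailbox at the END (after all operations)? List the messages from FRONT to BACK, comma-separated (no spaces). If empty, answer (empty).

Answer: ping

Derivation:
After 1 (process(A)): A:[] B:[]
After 2 (send(from=B, to=A, msg='ok')): A:[ok] B:[]
After 3 (send(from=A, to=B, msg='tick')): A:[ok] B:[tick]
After 4 (process(B)): A:[ok] B:[]
After 5 (process(B)): A:[ok] B:[]
After 6 (send(from=A, to=B, msg='done')): A:[ok] B:[done]
After 7 (send(from=B, to=A, msg='ping')): A:[ok,ping] B:[done]
After 8 (send(from=A, to=B, msg='bye')): A:[ok,ping] B:[done,bye]
After 9 (process(B)): A:[ok,ping] B:[bye]
After 10 (send(from=A, to=B, msg='req')): A:[ok,ping] B:[bye,req]
After 11 (process(B)): A:[ok,ping] B:[req]
After 12 (process(A)): A:[ping] B:[req]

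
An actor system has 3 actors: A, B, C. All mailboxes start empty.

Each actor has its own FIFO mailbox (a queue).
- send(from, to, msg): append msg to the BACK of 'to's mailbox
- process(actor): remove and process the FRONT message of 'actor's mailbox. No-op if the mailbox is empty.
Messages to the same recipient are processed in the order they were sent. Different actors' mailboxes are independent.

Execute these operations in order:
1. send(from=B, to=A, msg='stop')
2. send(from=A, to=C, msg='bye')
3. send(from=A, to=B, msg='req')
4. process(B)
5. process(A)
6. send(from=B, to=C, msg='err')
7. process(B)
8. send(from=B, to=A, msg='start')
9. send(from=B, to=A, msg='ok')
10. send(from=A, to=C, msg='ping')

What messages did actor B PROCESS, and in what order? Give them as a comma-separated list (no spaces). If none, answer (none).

After 1 (send(from=B, to=A, msg='stop')): A:[stop] B:[] C:[]
After 2 (send(from=A, to=C, msg='bye')): A:[stop] B:[] C:[bye]
After 3 (send(from=A, to=B, msg='req')): A:[stop] B:[req] C:[bye]
After 4 (process(B)): A:[stop] B:[] C:[bye]
After 5 (process(A)): A:[] B:[] C:[bye]
After 6 (send(from=B, to=C, msg='err')): A:[] B:[] C:[bye,err]
After 7 (process(B)): A:[] B:[] C:[bye,err]
After 8 (send(from=B, to=A, msg='start')): A:[start] B:[] C:[bye,err]
After 9 (send(from=B, to=A, msg='ok')): A:[start,ok] B:[] C:[bye,err]
After 10 (send(from=A, to=C, msg='ping')): A:[start,ok] B:[] C:[bye,err,ping]

Answer: req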